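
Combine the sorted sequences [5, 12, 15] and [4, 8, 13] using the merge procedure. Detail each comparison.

Merging process:

Compare 5 vs 4: take 4 from right. Merged: [4]
Compare 5 vs 8: take 5 from left. Merged: [4, 5]
Compare 12 vs 8: take 8 from right. Merged: [4, 5, 8]
Compare 12 vs 13: take 12 from left. Merged: [4, 5, 8, 12]
Compare 15 vs 13: take 13 from right. Merged: [4, 5, 8, 12, 13]
Append remaining from left: [15]. Merged: [4, 5, 8, 12, 13, 15]

Final merged array: [4, 5, 8, 12, 13, 15]
Total comparisons: 5

The merged array is [4, 5, 8, 12, 13, 15], requiring 5 comparisons. The merge step runs in O(n) time where n is the total number of elements.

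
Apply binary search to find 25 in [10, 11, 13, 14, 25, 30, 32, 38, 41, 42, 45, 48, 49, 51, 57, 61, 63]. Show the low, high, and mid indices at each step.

Binary search for 25 in [10, 11, 13, 14, 25, 30, 32, 38, 41, 42, 45, 48, 49, 51, 57, 61, 63]:

lo=0, hi=16, mid=8, arr[mid]=41 -> 41 > 25, search left half
lo=0, hi=7, mid=3, arr[mid]=14 -> 14 < 25, search right half
lo=4, hi=7, mid=5, arr[mid]=30 -> 30 > 25, search left half
lo=4, hi=4, mid=4, arr[mid]=25 -> Found target at index 4!

Binary search finds 25 at index 4 after 4 comparisons. The search repeatedly halves the search space by comparing with the middle element.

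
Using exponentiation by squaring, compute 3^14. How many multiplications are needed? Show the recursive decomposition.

Computing 3^14 by squaring (build up from 3^1; each line after the first costs one multiplication):

3^1 = 3
3^2 = (3^1)^2 = 3^2 = 9
3^3 = 3 * 3^2 = 3 * 9 = 27
3^6 = (3^3)^2 = 27^2 = 729
3^7 = 3 * 3^6 = 3 * 729 = 2187
3^14 = (3^7)^2 = 2187^2 = 4782969

Result: 4782969
Multiplications needed: 5 (5 lines after 3^1)

3^14 = 4782969. Using exponentiation by squaring, this requires 5 multiplications. The key idea: if the exponent is even, square the half-power; if odd, multiply by the base once.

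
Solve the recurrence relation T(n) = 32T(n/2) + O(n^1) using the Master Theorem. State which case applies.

Master Theorem for T(n) = 32T(n/2) + O(n^1):

a = 32, b = 2, c = 1
log_b(a) = log_2(32) = 5.0000

Case 1: c = 1 < log_2(32) = 5.0000
T(n) = O(n^(log_2 32)) = O(n^5)

For T(n) = 32T(n/2) + O(n^1): log_2(32) = 5.0000. This is Case 1 of the Master Theorem (c < log_b(a), work dominated by leaves), giving O(n^5).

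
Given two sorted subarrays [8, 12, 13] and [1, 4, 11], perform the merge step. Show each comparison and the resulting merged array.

Merging process:

Compare 8 vs 1: take 1 from right. Merged: [1]
Compare 8 vs 4: take 4 from right. Merged: [1, 4]
Compare 8 vs 11: take 8 from left. Merged: [1, 4, 8]
Compare 12 vs 11: take 11 from right. Merged: [1, 4, 8, 11]
Append remaining from left: [12, 13]. Merged: [1, 4, 8, 11, 12, 13]

Final merged array: [1, 4, 8, 11, 12, 13]
Total comparisons: 4

The merged array is [1, 4, 8, 11, 12, 13], requiring 4 comparisons. The merge step runs in O(n) time where n is the total number of elements.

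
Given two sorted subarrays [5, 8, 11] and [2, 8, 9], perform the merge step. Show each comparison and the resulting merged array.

Merging process:

Compare 5 vs 2: take 2 from right. Merged: [2]
Compare 5 vs 8: take 5 from left. Merged: [2, 5]
Compare 8 vs 8: take 8 from left. Merged: [2, 5, 8]
Compare 11 vs 8: take 8 from right. Merged: [2, 5, 8, 8]
Compare 11 vs 9: take 9 from right. Merged: [2, 5, 8, 8, 9]
Append remaining from left: [11]. Merged: [2, 5, 8, 8, 9, 11]

Final merged array: [2, 5, 8, 8, 9, 11]
Total comparisons: 5

The merged array is [2, 5, 8, 8, 9, 11], requiring 5 comparisons. The merge step runs in O(n) time where n is the total number of elements.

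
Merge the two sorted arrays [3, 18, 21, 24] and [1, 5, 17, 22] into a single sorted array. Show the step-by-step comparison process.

Merging process:

Compare 3 vs 1: take 1 from right. Merged: [1]
Compare 3 vs 5: take 3 from left. Merged: [1, 3]
Compare 18 vs 5: take 5 from right. Merged: [1, 3, 5]
Compare 18 vs 17: take 17 from right. Merged: [1, 3, 5, 17]
Compare 18 vs 22: take 18 from left. Merged: [1, 3, 5, 17, 18]
Compare 21 vs 22: take 21 from left. Merged: [1, 3, 5, 17, 18, 21]
Compare 24 vs 22: take 22 from right. Merged: [1, 3, 5, 17, 18, 21, 22]
Append remaining from left: [24]. Merged: [1, 3, 5, 17, 18, 21, 22, 24]

Final merged array: [1, 3, 5, 17, 18, 21, 22, 24]
Total comparisons: 7

The merged array is [1, 3, 5, 17, 18, 21, 22, 24], requiring 7 comparisons. The merge step runs in O(n) time where n is the total number of elements.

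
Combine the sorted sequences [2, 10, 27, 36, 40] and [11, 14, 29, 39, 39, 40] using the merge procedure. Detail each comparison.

Merging process:

Compare 2 vs 11: take 2 from left. Merged: [2]
Compare 10 vs 11: take 10 from left. Merged: [2, 10]
Compare 27 vs 11: take 11 from right. Merged: [2, 10, 11]
Compare 27 vs 14: take 14 from right. Merged: [2, 10, 11, 14]
Compare 27 vs 29: take 27 from left. Merged: [2, 10, 11, 14, 27]
Compare 36 vs 29: take 29 from right. Merged: [2, 10, 11, 14, 27, 29]
Compare 36 vs 39: take 36 from left. Merged: [2, 10, 11, 14, 27, 29, 36]
Compare 40 vs 39: take 39 from right. Merged: [2, 10, 11, 14, 27, 29, 36, 39]
Compare 40 vs 39: take 39 from right. Merged: [2, 10, 11, 14, 27, 29, 36, 39, 39]
Compare 40 vs 40: take 40 from left. Merged: [2, 10, 11, 14, 27, 29, 36, 39, 39, 40]
Append remaining from right: [40]. Merged: [2, 10, 11, 14, 27, 29, 36, 39, 39, 40, 40]

Final merged array: [2, 10, 11, 14, 27, 29, 36, 39, 39, 40, 40]
Total comparisons: 10

The merged array is [2, 10, 11, 14, 27, 29, 36, 39, 39, 40, 40], requiring 10 comparisons. The merge step runs in O(n) time where n is the total number of elements.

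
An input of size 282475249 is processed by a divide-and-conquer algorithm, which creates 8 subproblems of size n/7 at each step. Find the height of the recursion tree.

For divide and conquer with division factor 7:

Problem sizes at each level:
Level 0: 282475249
Level 1: 40353607
Level 2: 5764801
Level 3: 823543
Level 4: 117649
Level 5: 16807
Level 6: 2401
Level 7: 343
Level 8: 49
Level 9: 7
Level 10: 1

The root is level 0 and the size-1 base case is level 10 (the tree spans levels 0 through 10, i.e. 11 levels counting the root), so the depth is the number of divisions: log_7(282475249) = 10

The recursion tree depth is log_7(282475249) = 10. At each level, the problem size is divided by 7, so it takes 10 divisions to reduce to a base case of size 1. The algorithm makes 8 recursive calls at each level.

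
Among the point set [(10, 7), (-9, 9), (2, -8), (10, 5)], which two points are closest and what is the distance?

Computing all pairwise distances among 4 points:

d((10, 7), (-9, 9)) = 19.105
d((10, 7), (2, -8)) = 17.0
d((10, 7), (10, 5)) = 2.0 <-- minimum
d((-9, 9), (2, -8)) = 20.2485
d((-9, 9), (10, 5)) = 19.4165
d((2, -8), (10, 5)) = 15.2643

Closest pair: (10, 7) and (10, 5) with distance 2.0

The closest pair is (10, 7) and (10, 5) with Euclidean distance 2.0. For 4 points, brute-force pairwise comparison is shown above. For large n, the divide-and-conquer algorithm (sort by x, recurse on halves, check the dividing strip) achieves O(n log n).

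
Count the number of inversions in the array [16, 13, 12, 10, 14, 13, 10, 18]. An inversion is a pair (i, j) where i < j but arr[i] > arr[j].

Finding inversions in [16, 13, 12, 10, 14, 13, 10, 18]:

(0, 1): arr[0]=16 > arr[1]=13
(0, 2): arr[0]=16 > arr[2]=12
(0, 3): arr[0]=16 > arr[3]=10
(0, 4): arr[0]=16 > arr[4]=14
(0, 5): arr[0]=16 > arr[5]=13
(0, 6): arr[0]=16 > arr[6]=10
(1, 2): arr[1]=13 > arr[2]=12
(1, 3): arr[1]=13 > arr[3]=10
(1, 6): arr[1]=13 > arr[6]=10
(2, 3): arr[2]=12 > arr[3]=10
(2, 6): arr[2]=12 > arr[6]=10
(4, 5): arr[4]=14 > arr[5]=13
(4, 6): arr[4]=14 > arr[6]=10
(5, 6): arr[5]=13 > arr[6]=10

Total inversions: 14

The array has 14 inversion(s): (0,1), (0,2), (0,3), (0,4), (0,5), (0,6), (1,2), (1,3), (1,6), (2,3), (2,6), (4,5), (4,6), (5,6). Each pair (i,j) satisfies i < j and arr[i] > arr[j].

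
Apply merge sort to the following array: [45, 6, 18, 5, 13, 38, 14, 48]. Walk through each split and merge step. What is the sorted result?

Merge sort trace:

Split: [45, 6, 18, 5, 13, 38, 14, 48] -> [45, 6, 18, 5] and [13, 38, 14, 48]
  Split: [45, 6, 18, 5] -> [45, 6] and [18, 5]
    Split: [45, 6] -> [45] and [6]
    Merge: [45] + [6] -> [6, 45]
    Split: [18, 5] -> [18] and [5]
    Merge: [18] + [5] -> [5, 18]
  Merge: [6, 45] + [5, 18] -> [5, 6, 18, 45]
  Split: [13, 38, 14, 48] -> [13, 38] and [14, 48]
    Split: [13, 38] -> [13] and [38]
    Merge: [13] + [38] -> [13, 38]
    Split: [14, 48] -> [14] and [48]
    Merge: [14] + [48] -> [14, 48]
  Merge: [13, 38] + [14, 48] -> [13, 14, 38, 48]
Merge: [5, 6, 18, 45] + [13, 14, 38, 48] -> [5, 6, 13, 14, 18, 38, 45, 48]

Final sorted array: [5, 6, 13, 14, 18, 38, 45, 48]

The merge sort proceeds by recursively splitting the array and merging sorted halves.
After all merges, the sorted array is [5, 6, 13, 14, 18, 38, 45, 48].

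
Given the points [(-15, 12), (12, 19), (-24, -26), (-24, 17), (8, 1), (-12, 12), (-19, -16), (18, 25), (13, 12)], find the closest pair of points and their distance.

Computing all pairwise distances among 9 points:

d((-15, 12), (12, 19)) = 27.8927
d((-15, 12), (-24, -26)) = 39.0512
d((-15, 12), (-24, 17)) = 10.2956
d((-15, 12), (8, 1)) = 25.4951
d((-15, 12), (-12, 12)) = 3.0 <-- minimum
d((-15, 12), (-19, -16)) = 28.2843
d((-15, 12), (18, 25)) = 35.4683
d((-15, 12), (13, 12)) = 28.0
d((12, 19), (-24, -26)) = 57.6281
d((12, 19), (-24, 17)) = 36.0555
d((12, 19), (8, 1)) = 18.4391
d((12, 19), (-12, 12)) = 25.0
d((12, 19), (-19, -16)) = 46.7547
d((12, 19), (18, 25)) = 8.4853
d((12, 19), (13, 12)) = 7.0711
d((-24, -26), (-24, 17)) = 43.0
d((-24, -26), (8, 1)) = 41.8688
d((-24, -26), (-12, 12)) = 39.8497
d((-24, -26), (-19, -16)) = 11.1803
d((-24, -26), (18, 25)) = 66.0681
d((-24, -26), (13, 12)) = 53.0377
d((-24, 17), (8, 1)) = 35.7771
d((-24, 17), (-12, 12)) = 13.0
d((-24, 17), (-19, -16)) = 33.3766
d((-24, 17), (18, 25)) = 42.7551
d((-24, 17), (13, 12)) = 37.3363
d((8, 1), (-12, 12)) = 22.8254
d((8, 1), (-19, -16)) = 31.9061
d((8, 1), (18, 25)) = 26.0
d((8, 1), (13, 12)) = 12.083
d((-12, 12), (-19, -16)) = 28.8617
d((-12, 12), (18, 25)) = 32.6956
d((-12, 12), (13, 12)) = 25.0
d((-19, -16), (18, 25)) = 55.2268
d((-19, -16), (13, 12)) = 42.5206
d((18, 25), (13, 12)) = 13.9284

Closest pair: (-15, 12) and (-12, 12) with distance 3.0

The closest pair is (-15, 12) and (-12, 12) with Euclidean distance 3.0. For 9 points, brute-force pairwise comparison is shown above. For large n, the divide-and-conquer algorithm (sort by x, recurse on halves, check the dividing strip) achieves O(n log n).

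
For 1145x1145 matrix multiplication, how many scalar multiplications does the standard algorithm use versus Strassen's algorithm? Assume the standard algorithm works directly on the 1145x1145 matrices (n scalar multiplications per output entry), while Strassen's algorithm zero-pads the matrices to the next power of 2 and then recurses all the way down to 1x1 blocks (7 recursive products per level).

Matrix multiplication for 1145x1145 matrices:

Strassen's algorithm requires power-of-2 dimensions. Pad 1145x1145 to 2048x2048 (next power of 2).

Standard algorithm: 1145^3 = 1501123625 multiplications
Strassen's algorithm: 7^(log2(2048)) = 7^11 = 1977326743 multiplications
Difference: 1501123625 - 1977326743 = -476203118 (Strassen uses MORE here due to padding overhead — for small or just-over-power-of-2 n, padding can outweigh the per-level savings)

Standard: 1501123625 multiplications (1145^3). Strassen: 1977326743 multiplications (7^11, after padding to 2048x2048). Strassen reduces 8 recursive multiplications to 7 at each level.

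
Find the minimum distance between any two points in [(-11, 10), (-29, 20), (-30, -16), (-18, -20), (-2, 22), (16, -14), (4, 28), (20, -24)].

Computing all pairwise distances among 8 points:

d((-11, 10), (-29, 20)) = 20.5913
d((-11, 10), (-30, -16)) = 32.2025
d((-11, 10), (-18, -20)) = 30.8058
d((-11, 10), (-2, 22)) = 15.0
d((-11, 10), (16, -14)) = 36.1248
d((-11, 10), (4, 28)) = 23.4307
d((-11, 10), (20, -24)) = 46.0109
d((-29, 20), (-30, -16)) = 36.0139
d((-29, 20), (-18, -20)) = 41.4849
d((-29, 20), (-2, 22)) = 27.074
d((-29, 20), (16, -14)) = 56.4004
d((-29, 20), (4, 28)) = 33.9559
d((-29, 20), (20, -24)) = 65.8559
d((-30, -16), (-18, -20)) = 12.6491
d((-30, -16), (-2, 22)) = 47.2017
d((-30, -16), (16, -14)) = 46.0435
d((-30, -16), (4, 28)) = 55.6058
d((-30, -16), (20, -24)) = 50.636
d((-18, -20), (-2, 22)) = 44.9444
d((-18, -20), (16, -14)) = 34.5254
d((-18, -20), (4, 28)) = 52.8015
d((-18, -20), (20, -24)) = 38.2099
d((-2, 22), (16, -14)) = 40.2492
d((-2, 22), (4, 28)) = 8.4853 <-- minimum
d((-2, 22), (20, -24)) = 50.9902
d((16, -14), (4, 28)) = 43.6807
d((16, -14), (20, -24)) = 10.7703
d((4, 28), (20, -24)) = 54.4059

Closest pair: (-2, 22) and (4, 28) with distance 8.4853

The closest pair is (-2, 22) and (4, 28) with Euclidean distance 8.4853. For 8 points, brute-force pairwise comparison is shown above. For large n, the divide-and-conquer algorithm (sort by x, recurse on halves, check the dividing strip) achieves O(n log n).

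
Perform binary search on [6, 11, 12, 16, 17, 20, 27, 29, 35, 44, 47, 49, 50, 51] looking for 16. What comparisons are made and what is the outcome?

Binary search for 16 in [6, 11, 12, 16, 17, 20, 27, 29, 35, 44, 47, 49, 50, 51]:

lo=0, hi=13, mid=6, arr[mid]=27 -> 27 > 16, search left half
lo=0, hi=5, mid=2, arr[mid]=12 -> 12 < 16, search right half
lo=3, hi=5, mid=4, arr[mid]=17 -> 17 > 16, search left half
lo=3, hi=3, mid=3, arr[mid]=16 -> Found target at index 3!

Binary search finds 16 at index 3 after 4 comparisons. The search repeatedly halves the search space by comparing with the middle element.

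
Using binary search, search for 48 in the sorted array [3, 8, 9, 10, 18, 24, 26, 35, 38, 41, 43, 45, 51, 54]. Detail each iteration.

Binary search for 48 in [3, 8, 9, 10, 18, 24, 26, 35, 38, 41, 43, 45, 51, 54]:

lo=0, hi=13, mid=6, arr[mid]=26 -> 26 < 48, search right half
lo=7, hi=13, mid=10, arr[mid]=43 -> 43 < 48, search right half
lo=11, hi=13, mid=12, arr[mid]=51 -> 51 > 48, search left half
lo=11, hi=11, mid=11, arr[mid]=45 -> 45 < 48, search right half
lo=12 > hi=11, target 48 not found

Binary search determines that 48 is not in the array after 4 comparisons. The search space was exhausted without finding the target.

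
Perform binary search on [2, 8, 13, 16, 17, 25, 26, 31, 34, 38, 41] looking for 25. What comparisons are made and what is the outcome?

Binary search for 25 in [2, 8, 13, 16, 17, 25, 26, 31, 34, 38, 41]:

lo=0, hi=10, mid=5, arr[mid]=25 -> Found target at index 5!

Binary search finds 25 at index 5 after 1 comparisons. The search repeatedly halves the search space by comparing with the middle element.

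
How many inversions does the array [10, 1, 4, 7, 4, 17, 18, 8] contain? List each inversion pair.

Finding inversions in [10, 1, 4, 7, 4, 17, 18, 8]:

(0, 1): arr[0]=10 > arr[1]=1
(0, 2): arr[0]=10 > arr[2]=4
(0, 3): arr[0]=10 > arr[3]=7
(0, 4): arr[0]=10 > arr[4]=4
(0, 7): arr[0]=10 > arr[7]=8
(3, 4): arr[3]=7 > arr[4]=4
(5, 7): arr[5]=17 > arr[7]=8
(6, 7): arr[6]=18 > arr[7]=8

Total inversions: 8

The array has 8 inversion(s): (0,1), (0,2), (0,3), (0,4), (0,7), (3,4), (5,7), (6,7). Each pair (i,j) satisfies i < j and arr[i] > arr[j].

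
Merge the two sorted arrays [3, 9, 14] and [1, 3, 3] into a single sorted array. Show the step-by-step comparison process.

Merging process:

Compare 3 vs 1: take 1 from right. Merged: [1]
Compare 3 vs 3: take 3 from left. Merged: [1, 3]
Compare 9 vs 3: take 3 from right. Merged: [1, 3, 3]
Compare 9 vs 3: take 3 from right. Merged: [1, 3, 3, 3]
Append remaining from left: [9, 14]. Merged: [1, 3, 3, 3, 9, 14]

Final merged array: [1, 3, 3, 3, 9, 14]
Total comparisons: 4

The merged array is [1, 3, 3, 3, 9, 14], requiring 4 comparisons. The merge step runs in O(n) time where n is the total number of elements.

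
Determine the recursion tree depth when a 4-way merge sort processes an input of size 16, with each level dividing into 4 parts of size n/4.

For divide and conquer with division factor 4:

Problem sizes at each level:
Level 0: 16
Level 1: 4
Level 2: 1

The root is level 0 and the size-1 base case is level 2 (the tree spans levels 0 through 2, i.e. 3 levels counting the root), so the depth is the number of divisions: log_4(16) = 2

The recursion tree depth is log_4(16) = 2. At each level, the problem size is divided by 4, so it takes 2 divisions to reduce to a base case of size 1. The algorithm makes 4 recursive calls at each level.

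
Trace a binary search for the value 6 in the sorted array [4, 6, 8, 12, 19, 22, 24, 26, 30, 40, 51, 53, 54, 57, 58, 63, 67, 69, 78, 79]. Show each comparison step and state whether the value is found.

Binary search for 6 in [4, 6, 8, 12, 19, 22, 24, 26, 30, 40, 51, 53, 54, 57, 58, 63, 67, 69, 78, 79]:

lo=0, hi=19, mid=9, arr[mid]=40 -> 40 > 6, search left half
lo=0, hi=8, mid=4, arr[mid]=19 -> 19 > 6, search left half
lo=0, hi=3, mid=1, arr[mid]=6 -> Found target at index 1!

Binary search finds 6 at index 1 after 3 comparisons. The search repeatedly halves the search space by comparing with the middle element.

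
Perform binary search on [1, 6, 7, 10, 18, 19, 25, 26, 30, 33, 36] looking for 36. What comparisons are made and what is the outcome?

Binary search for 36 in [1, 6, 7, 10, 18, 19, 25, 26, 30, 33, 36]:

lo=0, hi=10, mid=5, arr[mid]=19 -> 19 < 36, search right half
lo=6, hi=10, mid=8, arr[mid]=30 -> 30 < 36, search right half
lo=9, hi=10, mid=9, arr[mid]=33 -> 33 < 36, search right half
lo=10, hi=10, mid=10, arr[mid]=36 -> Found target at index 10!

Binary search finds 36 at index 10 after 4 comparisons. The search repeatedly halves the search space by comparing with the middle element.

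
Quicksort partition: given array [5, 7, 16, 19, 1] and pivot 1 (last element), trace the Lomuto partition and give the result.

Lomuto partition with pivot = 1:

Initial array: [5, 7, 16, 19, 1]

arr[0]=5 > 1: no swap
arr[1]=7 > 1: no swap
arr[2]=16 > 1: no swap
arr[3]=19 > 1: no swap

Place pivot at position 0: [1, 7, 16, 19, 5]
Pivot position: 0

After partitioning with pivot 1, the array becomes [1, 7, 16, 19, 5]. The pivot is placed at index 0. All elements to the left of the pivot are <= 1, and all elements to the right are > 1.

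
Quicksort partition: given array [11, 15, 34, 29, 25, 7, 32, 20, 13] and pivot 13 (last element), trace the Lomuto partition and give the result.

Lomuto partition with pivot = 13:

Initial array: [11, 15, 34, 29, 25, 7, 32, 20, 13]

arr[0]=11 <= 13: swap with position 0, array becomes [11, 15, 34, 29, 25, 7, 32, 20, 13]
arr[1]=15 > 13: no swap
arr[2]=34 > 13: no swap
arr[3]=29 > 13: no swap
arr[4]=25 > 13: no swap
arr[5]=7 <= 13: swap with position 1, array becomes [11, 7, 34, 29, 25, 15, 32, 20, 13]
arr[6]=32 > 13: no swap
arr[7]=20 > 13: no swap

Place pivot at position 2: [11, 7, 13, 29, 25, 15, 32, 20, 34]
Pivot position: 2

After partitioning with pivot 13, the array becomes [11, 7, 13, 29, 25, 15, 32, 20, 34]. The pivot is placed at index 2. All elements to the left of the pivot are <= 13, and all elements to the right are > 13.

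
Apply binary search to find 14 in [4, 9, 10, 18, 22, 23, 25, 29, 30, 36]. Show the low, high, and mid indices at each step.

Binary search for 14 in [4, 9, 10, 18, 22, 23, 25, 29, 30, 36]:

lo=0, hi=9, mid=4, arr[mid]=22 -> 22 > 14, search left half
lo=0, hi=3, mid=1, arr[mid]=9 -> 9 < 14, search right half
lo=2, hi=3, mid=2, arr[mid]=10 -> 10 < 14, search right half
lo=3, hi=3, mid=3, arr[mid]=18 -> 18 > 14, search left half
lo=3 > hi=2, target 14 not found

Binary search determines that 14 is not in the array after 4 comparisons. The search space was exhausted without finding the target.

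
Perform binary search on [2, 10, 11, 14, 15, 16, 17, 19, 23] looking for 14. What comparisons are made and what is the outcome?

Binary search for 14 in [2, 10, 11, 14, 15, 16, 17, 19, 23]:

lo=0, hi=8, mid=4, arr[mid]=15 -> 15 > 14, search left half
lo=0, hi=3, mid=1, arr[mid]=10 -> 10 < 14, search right half
lo=2, hi=3, mid=2, arr[mid]=11 -> 11 < 14, search right half
lo=3, hi=3, mid=3, arr[mid]=14 -> Found target at index 3!

Binary search finds 14 at index 3 after 4 comparisons. The search repeatedly halves the search space by comparing with the middle element.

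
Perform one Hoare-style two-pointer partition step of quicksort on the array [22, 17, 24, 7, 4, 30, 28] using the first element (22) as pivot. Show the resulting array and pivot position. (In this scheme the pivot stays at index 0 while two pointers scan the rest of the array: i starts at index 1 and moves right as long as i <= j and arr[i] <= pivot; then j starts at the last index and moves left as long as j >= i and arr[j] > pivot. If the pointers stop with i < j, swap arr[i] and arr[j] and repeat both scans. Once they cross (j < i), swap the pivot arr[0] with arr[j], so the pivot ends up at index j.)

Hoare-style two-pointer partition with pivot = 22:

Initial array: [22, 17, 24, 7, 4, 30, 28]

Pointers start at i = 1, j = 6.
i stops at index 2 (arr[2]=24 > 22), j stops at index 4 (arr[4]=4 <= 22): swap arr[2] and arr[4], array becomes [22, 17, 4, 7, 24, 30, 28]
i ends at 4, j ends at 3: the pointers have crossed (j < i), so scanning stops.

Swap pivot arr[0] with arr[3] to place pivot at position 3: [7, 17, 4, 22, 24, 30, 28]
Pivot position: 3

After partitioning with pivot 22, the array becomes [7, 17, 4, 22, 24, 30, 28]. The pivot is placed at index 3. All elements to the left of the pivot are <= 22, and all elements to the right are > 22.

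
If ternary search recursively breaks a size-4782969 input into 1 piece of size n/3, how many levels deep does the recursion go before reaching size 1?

For divide and conquer with division factor 3:

Problem sizes at each level:
Level 0: 4782969
Level 1: 1594323
Level 2: 531441
Level 3: 177147
Level 4: 59049
Level 5: 19683
Level 6: 6561
Level 7: 2187
Level 8: 729
Level 9: 243
Level 10: 81
Level 11: 27
Level 12: 9
Level 13: 3
Level 14: 1

The root is level 0 and the size-1 base case is level 14 (the tree spans levels 0 through 14, i.e. 15 levels counting the root), so the depth is the number of divisions: log_3(4782969) = 14

The recursion tree depth is log_3(4782969) = 14. At each level, the problem size is divided by 3, so it takes 14 divisions to reduce to a base case of size 1. The algorithm makes 1 recursive call at each level.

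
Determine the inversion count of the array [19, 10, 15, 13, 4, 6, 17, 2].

Finding inversions in [19, 10, 15, 13, 4, 6, 17, 2]:

(0, 1): arr[0]=19 > arr[1]=10
(0, 2): arr[0]=19 > arr[2]=15
(0, 3): arr[0]=19 > arr[3]=13
(0, 4): arr[0]=19 > arr[4]=4
(0, 5): arr[0]=19 > arr[5]=6
(0, 6): arr[0]=19 > arr[6]=17
(0, 7): arr[0]=19 > arr[7]=2
(1, 4): arr[1]=10 > arr[4]=4
(1, 5): arr[1]=10 > arr[5]=6
(1, 7): arr[1]=10 > arr[7]=2
(2, 3): arr[2]=15 > arr[3]=13
(2, 4): arr[2]=15 > arr[4]=4
(2, 5): arr[2]=15 > arr[5]=6
(2, 7): arr[2]=15 > arr[7]=2
(3, 4): arr[3]=13 > arr[4]=4
(3, 5): arr[3]=13 > arr[5]=6
(3, 7): arr[3]=13 > arr[7]=2
(4, 7): arr[4]=4 > arr[7]=2
(5, 7): arr[5]=6 > arr[7]=2
(6, 7): arr[6]=17 > arr[7]=2

Total inversions: 20

The array has 20 inversion(s): (0,1), (0,2), (0,3), (0,4), (0,5), (0,6), (0,7), (1,4), (1,5), (1,7), (2,3), (2,4), (2,5), (2,7), (3,4), (3,5), (3,7), (4,7), (5,7), (6,7). Each pair (i,j) satisfies i < j and arr[i] > arr[j].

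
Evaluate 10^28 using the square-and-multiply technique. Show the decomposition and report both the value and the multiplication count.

Computing 10^28 by squaring (build up from 10^1; each line after the first costs one multiplication):

10^1 = 10
10^2 = (10^1)^2 = 10^2 = 100
10^3 = 10 * 10^2 = 10 * 100 = 1000
10^6 = (10^3)^2 = 1000^2 = 1000000
10^7 = 10 * 10^6 = 10 * 1000000 = 10000000
10^14 = (10^7)^2 = 10000000^2 = 100000000000000
10^28 = (10^14)^2 = 100000000000000^2 = 10000000000000000000000000000

Result: 10000000000000000000000000000
Multiplications needed: 6 (6 lines after 10^1)

10^28 = 10000000000000000000000000000. Using exponentiation by squaring, this requires 6 multiplications. The key idea: if the exponent is even, square the half-power; if odd, multiply by the base once.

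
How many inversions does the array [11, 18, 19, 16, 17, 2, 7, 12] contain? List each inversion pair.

Finding inversions in [11, 18, 19, 16, 17, 2, 7, 12]:

(0, 5): arr[0]=11 > arr[5]=2
(0, 6): arr[0]=11 > arr[6]=7
(1, 3): arr[1]=18 > arr[3]=16
(1, 4): arr[1]=18 > arr[4]=17
(1, 5): arr[1]=18 > arr[5]=2
(1, 6): arr[1]=18 > arr[6]=7
(1, 7): arr[1]=18 > arr[7]=12
(2, 3): arr[2]=19 > arr[3]=16
(2, 4): arr[2]=19 > arr[4]=17
(2, 5): arr[2]=19 > arr[5]=2
(2, 6): arr[2]=19 > arr[6]=7
(2, 7): arr[2]=19 > arr[7]=12
(3, 5): arr[3]=16 > arr[5]=2
(3, 6): arr[3]=16 > arr[6]=7
(3, 7): arr[3]=16 > arr[7]=12
(4, 5): arr[4]=17 > arr[5]=2
(4, 6): arr[4]=17 > arr[6]=7
(4, 7): arr[4]=17 > arr[7]=12

Total inversions: 18

The array has 18 inversion(s): (0,5), (0,6), (1,3), (1,4), (1,5), (1,6), (1,7), (2,3), (2,4), (2,5), (2,6), (2,7), (3,5), (3,6), (3,7), (4,5), (4,6), (4,7). Each pair (i,j) satisfies i < j and arr[i] > arr[j].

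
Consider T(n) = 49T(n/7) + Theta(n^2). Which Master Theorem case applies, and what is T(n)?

Master Theorem for T(n) = 49T(n/7) + O(n^2):

a = 49, b = 7, c = 2
log_b(a) = log_7(49) = 2.0000

Case 2: c = 2 = log_7(49) = 2.0000
T(n) = O(n^2 log n) = O(n^2 log n)

For T(n) = 49T(n/7) + O(n^2): log_7(49) = 2.0000. This is Case 2 of the Master Theorem (c = log_b(a), equal work at all levels), giving O(n^2 log n).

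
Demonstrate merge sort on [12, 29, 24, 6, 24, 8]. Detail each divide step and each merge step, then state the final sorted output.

Merge sort trace:

Split: [12, 29, 24, 6, 24, 8] -> [12, 29, 24] and [6, 24, 8]
  Split: [12, 29, 24] -> [12] and [29, 24]
    Split: [29, 24] -> [29] and [24]
    Merge: [29] + [24] -> [24, 29]
  Merge: [12] + [24, 29] -> [12, 24, 29]
  Split: [6, 24, 8] -> [6] and [24, 8]
    Split: [24, 8] -> [24] and [8]
    Merge: [24] + [8] -> [8, 24]
  Merge: [6] + [8, 24] -> [6, 8, 24]
Merge: [12, 24, 29] + [6, 8, 24] -> [6, 8, 12, 24, 24, 29]

Final sorted array: [6, 8, 12, 24, 24, 29]

The merge sort proceeds by recursively splitting the array and merging sorted halves.
After all merges, the sorted array is [6, 8, 12, 24, 24, 29].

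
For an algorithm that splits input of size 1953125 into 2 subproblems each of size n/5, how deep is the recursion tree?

For divide and conquer with division factor 5:

Problem sizes at each level:
Level 0: 1953125
Level 1: 390625
Level 2: 78125
Level 3: 15625
Level 4: 3125
Level 5: 625
Level 6: 125
Level 7: 25
Level 8: 5
Level 9: 1

The root is level 0 and the size-1 base case is level 9 (the tree spans levels 0 through 9, i.e. 10 levels counting the root), so the depth is the number of divisions: log_5(1953125) = 9

The recursion tree depth is log_5(1953125) = 9. At each level, the problem size is divided by 5, so it takes 9 divisions to reduce to a base case of size 1. The algorithm makes 2 recursive calls at each level.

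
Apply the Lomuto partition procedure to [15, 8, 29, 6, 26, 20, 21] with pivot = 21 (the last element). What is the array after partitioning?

Lomuto partition with pivot = 21:

Initial array: [15, 8, 29, 6, 26, 20, 21]

arr[0]=15 <= 21: swap with position 0, array becomes [15, 8, 29, 6, 26, 20, 21]
arr[1]=8 <= 21: swap with position 1, array becomes [15, 8, 29, 6, 26, 20, 21]
arr[2]=29 > 21: no swap
arr[3]=6 <= 21: swap with position 2, array becomes [15, 8, 6, 29, 26, 20, 21]
arr[4]=26 > 21: no swap
arr[5]=20 <= 21: swap with position 3, array becomes [15, 8, 6, 20, 26, 29, 21]

Place pivot at position 4: [15, 8, 6, 20, 21, 29, 26]
Pivot position: 4

After partitioning with pivot 21, the array becomes [15, 8, 6, 20, 21, 29, 26]. The pivot is placed at index 4. All elements to the left of the pivot are <= 21, and all elements to the right are > 21.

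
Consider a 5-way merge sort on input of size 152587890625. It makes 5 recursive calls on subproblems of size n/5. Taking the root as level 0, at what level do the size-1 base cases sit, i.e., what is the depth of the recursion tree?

For divide and conquer with division factor 5:

Problem sizes at each level:
Level 0: 152587890625
Level 1: 30517578125
Level 2: 6103515625
Level 3: 1220703125
Level 4: 244140625
Level 5: 48828125
Level 6: 9765625
Level 7: 1953125
Level 8: 390625
Level 9: 78125
Level 10: 15625
Level 11: 3125
Level 12: 625
Level 13: 125
Level 14: 25
Level 15: 5
Level 16: 1

The root is level 0 and the size-1 base case is level 16 (the tree spans levels 0 through 16, i.e. 17 levels counting the root), so the depth is the number of divisions: log_5(152587890625) = 16

The recursion tree depth is log_5(152587890625) = 16. At each level, the problem size is divided by 5, so it takes 16 divisions to reduce to a base case of size 1. The algorithm makes 5 recursive calls at each level.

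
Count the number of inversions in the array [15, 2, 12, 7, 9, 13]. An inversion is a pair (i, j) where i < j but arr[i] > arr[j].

Finding inversions in [15, 2, 12, 7, 9, 13]:

(0, 1): arr[0]=15 > arr[1]=2
(0, 2): arr[0]=15 > arr[2]=12
(0, 3): arr[0]=15 > arr[3]=7
(0, 4): arr[0]=15 > arr[4]=9
(0, 5): arr[0]=15 > arr[5]=13
(2, 3): arr[2]=12 > arr[3]=7
(2, 4): arr[2]=12 > arr[4]=9

Total inversions: 7

The array has 7 inversion(s): (0,1), (0,2), (0,3), (0,4), (0,5), (2,3), (2,4). Each pair (i,j) satisfies i < j and arr[i] > arr[j].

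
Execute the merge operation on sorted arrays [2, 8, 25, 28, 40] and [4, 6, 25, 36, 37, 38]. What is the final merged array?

Merging process:

Compare 2 vs 4: take 2 from left. Merged: [2]
Compare 8 vs 4: take 4 from right. Merged: [2, 4]
Compare 8 vs 6: take 6 from right. Merged: [2, 4, 6]
Compare 8 vs 25: take 8 from left. Merged: [2, 4, 6, 8]
Compare 25 vs 25: take 25 from left. Merged: [2, 4, 6, 8, 25]
Compare 28 vs 25: take 25 from right. Merged: [2, 4, 6, 8, 25, 25]
Compare 28 vs 36: take 28 from left. Merged: [2, 4, 6, 8, 25, 25, 28]
Compare 40 vs 36: take 36 from right. Merged: [2, 4, 6, 8, 25, 25, 28, 36]
Compare 40 vs 37: take 37 from right. Merged: [2, 4, 6, 8, 25, 25, 28, 36, 37]
Compare 40 vs 38: take 38 from right. Merged: [2, 4, 6, 8, 25, 25, 28, 36, 37, 38]
Append remaining from left: [40]. Merged: [2, 4, 6, 8, 25, 25, 28, 36, 37, 38, 40]

Final merged array: [2, 4, 6, 8, 25, 25, 28, 36, 37, 38, 40]
Total comparisons: 10

The merged array is [2, 4, 6, 8, 25, 25, 28, 36, 37, 38, 40], requiring 10 comparisons. The merge step runs in O(n) time where n is the total number of elements.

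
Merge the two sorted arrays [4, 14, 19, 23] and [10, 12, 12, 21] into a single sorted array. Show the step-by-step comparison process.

Merging process:

Compare 4 vs 10: take 4 from left. Merged: [4]
Compare 14 vs 10: take 10 from right. Merged: [4, 10]
Compare 14 vs 12: take 12 from right. Merged: [4, 10, 12]
Compare 14 vs 12: take 12 from right. Merged: [4, 10, 12, 12]
Compare 14 vs 21: take 14 from left. Merged: [4, 10, 12, 12, 14]
Compare 19 vs 21: take 19 from left. Merged: [4, 10, 12, 12, 14, 19]
Compare 23 vs 21: take 21 from right. Merged: [4, 10, 12, 12, 14, 19, 21]
Append remaining from left: [23]. Merged: [4, 10, 12, 12, 14, 19, 21, 23]

Final merged array: [4, 10, 12, 12, 14, 19, 21, 23]
Total comparisons: 7

The merged array is [4, 10, 12, 12, 14, 19, 21, 23], requiring 7 comparisons. The merge step runs in O(n) time where n is the total number of elements.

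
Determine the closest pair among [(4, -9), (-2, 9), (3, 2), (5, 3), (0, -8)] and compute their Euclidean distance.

Computing all pairwise distances among 5 points:

d((4, -9), (-2, 9)) = 18.9737
d((4, -9), (3, 2)) = 11.0454
d((4, -9), (5, 3)) = 12.0416
d((4, -9), (0, -8)) = 4.1231
d((-2, 9), (3, 2)) = 8.6023
d((-2, 9), (5, 3)) = 9.2195
d((-2, 9), (0, -8)) = 17.1172
d((3, 2), (5, 3)) = 2.2361 <-- minimum
d((3, 2), (0, -8)) = 10.4403
d((5, 3), (0, -8)) = 12.083

Closest pair: (3, 2) and (5, 3) with distance 2.2361

The closest pair is (3, 2) and (5, 3) with Euclidean distance 2.2361. For 5 points, brute-force pairwise comparison is shown above. For large n, the divide-and-conquer algorithm (sort by x, recurse on halves, check the dividing strip) achieves O(n log n).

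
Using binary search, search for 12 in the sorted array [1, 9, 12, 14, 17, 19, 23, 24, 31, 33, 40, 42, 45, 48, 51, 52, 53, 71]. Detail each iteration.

Binary search for 12 in [1, 9, 12, 14, 17, 19, 23, 24, 31, 33, 40, 42, 45, 48, 51, 52, 53, 71]:

lo=0, hi=17, mid=8, arr[mid]=31 -> 31 > 12, search left half
lo=0, hi=7, mid=3, arr[mid]=14 -> 14 > 12, search left half
lo=0, hi=2, mid=1, arr[mid]=9 -> 9 < 12, search right half
lo=2, hi=2, mid=2, arr[mid]=12 -> Found target at index 2!

Binary search finds 12 at index 2 after 4 comparisons. The search repeatedly halves the search space by comparing with the middle element.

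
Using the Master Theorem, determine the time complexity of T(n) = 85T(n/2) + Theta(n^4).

Master Theorem for T(n) = 85T(n/2) + O(n^4):

a = 85, b = 2, c = 4
log_b(a) = log_2(85) = 6.4094

Case 1: c = 4 < log_2(85) = 6.4094
T(n) = O(n^(log_2 85))

For T(n) = 85T(n/2) + O(n^4): log_2(85) = 6.4094. This is Case 1 of the Master Theorem (c < log_b(a), work dominated by leaves), giving O(n^(log_2 85)).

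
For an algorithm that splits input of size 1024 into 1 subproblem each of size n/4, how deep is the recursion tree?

For divide and conquer with division factor 4:

Problem sizes at each level:
Level 0: 1024
Level 1: 256
Level 2: 64
Level 3: 16
Level 4: 4
Level 5: 1

The root is level 0 and the size-1 base case is level 5 (the tree spans levels 0 through 5, i.e. 6 levels counting the root), so the depth is the number of divisions: log_4(1024) = 5

The recursion tree depth is log_4(1024) = 5. At each level, the problem size is divided by 4, so it takes 5 divisions to reduce to a base case of size 1. The algorithm makes 1 recursive call at each level.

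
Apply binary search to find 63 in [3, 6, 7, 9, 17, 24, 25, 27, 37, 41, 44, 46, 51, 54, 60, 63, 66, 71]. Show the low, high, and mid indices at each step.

Binary search for 63 in [3, 6, 7, 9, 17, 24, 25, 27, 37, 41, 44, 46, 51, 54, 60, 63, 66, 71]:

lo=0, hi=17, mid=8, arr[mid]=37 -> 37 < 63, search right half
lo=9, hi=17, mid=13, arr[mid]=54 -> 54 < 63, search right half
lo=14, hi=17, mid=15, arr[mid]=63 -> Found target at index 15!

Binary search finds 63 at index 15 after 3 comparisons. The search repeatedly halves the search space by comparing with the middle element.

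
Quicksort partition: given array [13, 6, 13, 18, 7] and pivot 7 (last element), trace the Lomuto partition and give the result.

Lomuto partition with pivot = 7:

Initial array: [13, 6, 13, 18, 7]

arr[0]=13 > 7: no swap
arr[1]=6 <= 7: swap with position 0, array becomes [6, 13, 13, 18, 7]
arr[2]=13 > 7: no swap
arr[3]=18 > 7: no swap

Place pivot at position 1: [6, 7, 13, 18, 13]
Pivot position: 1

After partitioning with pivot 7, the array becomes [6, 7, 13, 18, 13]. The pivot is placed at index 1. All elements to the left of the pivot are <= 7, and all elements to the right are > 7.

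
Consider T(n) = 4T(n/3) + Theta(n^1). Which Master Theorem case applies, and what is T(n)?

Master Theorem for T(n) = 4T(n/3) + O(n^1):

a = 4, b = 3, c = 1
log_b(a) = log_3(4) = 1.2619

Case 1: c = 1 < log_3(4) = 1.2619
T(n) = O(n^(log_3 4))

For T(n) = 4T(n/3) + O(n^1): log_3(4) = 1.2619. This is Case 1 of the Master Theorem (c < log_b(a), work dominated by leaves), giving O(n^(log_3 4)).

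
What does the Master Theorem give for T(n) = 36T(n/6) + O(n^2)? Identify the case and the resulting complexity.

Master Theorem for T(n) = 36T(n/6) + O(n^2):

a = 36, b = 6, c = 2
log_b(a) = log_6(36) = 2.0000

Case 2: c = 2 = log_6(36) = 2.0000
T(n) = O(n^2 log n) = O(n^2 log n)

For T(n) = 36T(n/6) + O(n^2): log_6(36) = 2.0000. This is Case 2 of the Master Theorem (c = log_b(a), equal work at all levels), giving O(n^2 log n).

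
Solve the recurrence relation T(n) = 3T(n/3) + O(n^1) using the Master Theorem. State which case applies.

Master Theorem for T(n) = 3T(n/3) + O(n^1):

a = 3, b = 3, c = 1
log_b(a) = log_3(3) = 1.0000

Case 2: c = 1 = log_3(3) = 1.0000
T(n) = O(n^1 log n) = O(n log n)

For T(n) = 3T(n/3) + O(n^1): log_3(3) = 1.0000. This is Case 2 of the Master Theorem (c = log_b(a), equal work at all levels), giving O(n log n).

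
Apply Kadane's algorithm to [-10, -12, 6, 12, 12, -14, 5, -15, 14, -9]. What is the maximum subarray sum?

Using Kadane's algorithm on [-10, -12, 6, 12, 12, -14, 5, -15, 14, -9]:

Scanning through the array:
Position 1 (value -12): max_ending_here = -12, max_so_far = -10
Position 2 (value 6): max_ending_here = 6, max_so_far = 6
Position 3 (value 12): max_ending_here = 18, max_so_far = 18
Position 4 (value 12): max_ending_here = 30, max_so_far = 30
Position 5 (value -14): max_ending_here = 16, max_so_far = 30
Position 6 (value 5): max_ending_here = 21, max_so_far = 30
Position 7 (value -15): max_ending_here = 6, max_so_far = 30
Position 8 (value 14): max_ending_here = 20, max_so_far = 30
Position 9 (value -9): max_ending_here = 11, max_so_far = 30

Maximum subarray: [6, 12, 12]
Maximum sum: 30

The maximum subarray is [6, 12, 12] with sum 30. This subarray runs from index 2 to index 4.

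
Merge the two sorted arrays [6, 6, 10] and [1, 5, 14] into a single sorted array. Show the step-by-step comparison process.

Merging process:

Compare 6 vs 1: take 1 from right. Merged: [1]
Compare 6 vs 5: take 5 from right. Merged: [1, 5]
Compare 6 vs 14: take 6 from left. Merged: [1, 5, 6]
Compare 6 vs 14: take 6 from left. Merged: [1, 5, 6, 6]
Compare 10 vs 14: take 10 from left. Merged: [1, 5, 6, 6, 10]
Append remaining from right: [14]. Merged: [1, 5, 6, 6, 10, 14]

Final merged array: [1, 5, 6, 6, 10, 14]
Total comparisons: 5

The merged array is [1, 5, 6, 6, 10, 14], requiring 5 comparisons. The merge step runs in O(n) time where n is the total number of elements.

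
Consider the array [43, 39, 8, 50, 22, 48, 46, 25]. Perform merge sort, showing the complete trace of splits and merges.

Merge sort trace:

Split: [43, 39, 8, 50, 22, 48, 46, 25] -> [43, 39, 8, 50] and [22, 48, 46, 25]
  Split: [43, 39, 8, 50] -> [43, 39] and [8, 50]
    Split: [43, 39] -> [43] and [39]
    Merge: [43] + [39] -> [39, 43]
    Split: [8, 50] -> [8] and [50]
    Merge: [8] + [50] -> [8, 50]
  Merge: [39, 43] + [8, 50] -> [8, 39, 43, 50]
  Split: [22, 48, 46, 25] -> [22, 48] and [46, 25]
    Split: [22, 48] -> [22] and [48]
    Merge: [22] + [48] -> [22, 48]
    Split: [46, 25] -> [46] and [25]
    Merge: [46] + [25] -> [25, 46]
  Merge: [22, 48] + [25, 46] -> [22, 25, 46, 48]
Merge: [8, 39, 43, 50] + [22, 25, 46, 48] -> [8, 22, 25, 39, 43, 46, 48, 50]

Final sorted array: [8, 22, 25, 39, 43, 46, 48, 50]

The merge sort proceeds by recursively splitting the array and merging sorted halves.
After all merges, the sorted array is [8, 22, 25, 39, 43, 46, 48, 50].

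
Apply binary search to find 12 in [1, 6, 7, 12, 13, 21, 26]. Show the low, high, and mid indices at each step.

Binary search for 12 in [1, 6, 7, 12, 13, 21, 26]:

lo=0, hi=6, mid=3, arr[mid]=12 -> Found target at index 3!

Binary search finds 12 at index 3 after 1 comparisons. The search repeatedly halves the search space by comparing with the middle element.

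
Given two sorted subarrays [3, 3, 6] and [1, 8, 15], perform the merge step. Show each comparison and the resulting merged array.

Merging process:

Compare 3 vs 1: take 1 from right. Merged: [1]
Compare 3 vs 8: take 3 from left. Merged: [1, 3]
Compare 3 vs 8: take 3 from left. Merged: [1, 3, 3]
Compare 6 vs 8: take 6 from left. Merged: [1, 3, 3, 6]
Append remaining from right: [8, 15]. Merged: [1, 3, 3, 6, 8, 15]

Final merged array: [1, 3, 3, 6, 8, 15]
Total comparisons: 4

The merged array is [1, 3, 3, 6, 8, 15], requiring 4 comparisons. The merge step runs in O(n) time where n is the total number of elements.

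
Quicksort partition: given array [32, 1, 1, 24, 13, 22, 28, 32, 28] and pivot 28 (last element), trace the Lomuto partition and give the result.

Lomuto partition with pivot = 28:

Initial array: [32, 1, 1, 24, 13, 22, 28, 32, 28]

arr[0]=32 > 28: no swap
arr[1]=1 <= 28: swap with position 0, array becomes [1, 32, 1, 24, 13, 22, 28, 32, 28]
arr[2]=1 <= 28: swap with position 1, array becomes [1, 1, 32, 24, 13, 22, 28, 32, 28]
arr[3]=24 <= 28: swap with position 2, array becomes [1, 1, 24, 32, 13, 22, 28, 32, 28]
arr[4]=13 <= 28: swap with position 3, array becomes [1, 1, 24, 13, 32, 22, 28, 32, 28]
arr[5]=22 <= 28: swap with position 4, array becomes [1, 1, 24, 13, 22, 32, 28, 32, 28]
arr[6]=28 <= 28: swap with position 5, array becomes [1, 1, 24, 13, 22, 28, 32, 32, 28]
arr[7]=32 > 28: no swap

Place pivot at position 6: [1, 1, 24, 13, 22, 28, 28, 32, 32]
Pivot position: 6

After partitioning with pivot 28, the array becomes [1, 1, 24, 13, 22, 28, 28, 32, 32]. The pivot is placed at index 6. All elements to the left of the pivot are <= 28, and all elements to the right are > 28.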